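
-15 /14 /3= -5 /14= -0.36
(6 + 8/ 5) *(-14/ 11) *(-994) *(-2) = -19229.38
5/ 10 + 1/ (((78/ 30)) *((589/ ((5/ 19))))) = 145533/ 290966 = 0.50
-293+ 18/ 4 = -577/ 2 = -288.50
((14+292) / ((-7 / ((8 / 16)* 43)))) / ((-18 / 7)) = 365.50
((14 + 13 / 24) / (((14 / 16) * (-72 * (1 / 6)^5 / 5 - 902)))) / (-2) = 31410 / 3409567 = 0.01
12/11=1.09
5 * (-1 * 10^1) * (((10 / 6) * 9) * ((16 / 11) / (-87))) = 4000 / 319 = 12.54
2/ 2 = 1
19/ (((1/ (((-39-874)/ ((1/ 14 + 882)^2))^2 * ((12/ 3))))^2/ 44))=13716195154949621796847616/ 540821969036053688134057647031201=0.00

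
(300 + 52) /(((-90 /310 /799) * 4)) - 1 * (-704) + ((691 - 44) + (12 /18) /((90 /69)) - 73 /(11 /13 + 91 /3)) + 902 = -4376407249 /18240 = -239934.61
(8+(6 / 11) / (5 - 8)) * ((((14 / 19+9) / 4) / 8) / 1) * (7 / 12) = 55685 / 40128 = 1.39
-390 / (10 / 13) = -507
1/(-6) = -1/6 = -0.17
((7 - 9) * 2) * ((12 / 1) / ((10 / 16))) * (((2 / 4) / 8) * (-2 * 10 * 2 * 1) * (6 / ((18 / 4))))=256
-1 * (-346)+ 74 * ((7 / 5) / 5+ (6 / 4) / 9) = 28429 / 75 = 379.05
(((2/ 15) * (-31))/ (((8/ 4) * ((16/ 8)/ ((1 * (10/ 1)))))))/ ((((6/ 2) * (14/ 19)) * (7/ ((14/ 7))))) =-589/ 441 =-1.34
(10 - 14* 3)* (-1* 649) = 20768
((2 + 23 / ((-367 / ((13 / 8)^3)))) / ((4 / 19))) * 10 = 30901315 / 375808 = 82.23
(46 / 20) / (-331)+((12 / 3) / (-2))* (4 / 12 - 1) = 1.33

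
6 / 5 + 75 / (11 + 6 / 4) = 36 / 5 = 7.20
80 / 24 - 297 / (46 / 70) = -30955 / 69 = -448.62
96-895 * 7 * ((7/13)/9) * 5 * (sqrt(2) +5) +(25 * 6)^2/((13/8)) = 534857/117-219275 * sqrt(2)/117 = 1920.99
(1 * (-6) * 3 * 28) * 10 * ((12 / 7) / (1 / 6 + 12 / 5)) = -259200 / 77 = -3366.23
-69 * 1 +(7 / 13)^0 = -68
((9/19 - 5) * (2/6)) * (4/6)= -172/171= -1.01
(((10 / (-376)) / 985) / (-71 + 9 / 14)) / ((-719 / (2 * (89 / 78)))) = -623 / 511474289430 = -0.00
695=695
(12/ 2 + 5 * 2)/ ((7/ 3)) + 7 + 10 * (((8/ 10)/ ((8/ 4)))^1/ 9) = 901/ 63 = 14.30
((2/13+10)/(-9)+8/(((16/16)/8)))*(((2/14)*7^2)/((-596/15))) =-21455/1937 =-11.08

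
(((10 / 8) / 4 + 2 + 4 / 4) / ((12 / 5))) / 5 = 53 / 192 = 0.28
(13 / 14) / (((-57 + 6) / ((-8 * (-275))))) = -14300 / 357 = -40.06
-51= -51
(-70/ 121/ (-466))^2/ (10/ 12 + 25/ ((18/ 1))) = 2205/ 3179380996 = 0.00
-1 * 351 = -351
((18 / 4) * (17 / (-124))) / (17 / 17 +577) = -9 / 8432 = -0.00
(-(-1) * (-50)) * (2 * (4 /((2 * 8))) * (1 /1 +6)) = -175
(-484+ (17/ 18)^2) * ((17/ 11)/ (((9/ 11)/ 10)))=-13304795/ 1458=-9125.37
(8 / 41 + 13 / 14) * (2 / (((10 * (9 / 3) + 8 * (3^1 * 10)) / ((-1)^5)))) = -43 / 5166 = -0.01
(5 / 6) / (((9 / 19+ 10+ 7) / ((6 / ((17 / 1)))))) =95 / 5644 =0.02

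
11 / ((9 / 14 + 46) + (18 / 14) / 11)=1694 / 7201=0.24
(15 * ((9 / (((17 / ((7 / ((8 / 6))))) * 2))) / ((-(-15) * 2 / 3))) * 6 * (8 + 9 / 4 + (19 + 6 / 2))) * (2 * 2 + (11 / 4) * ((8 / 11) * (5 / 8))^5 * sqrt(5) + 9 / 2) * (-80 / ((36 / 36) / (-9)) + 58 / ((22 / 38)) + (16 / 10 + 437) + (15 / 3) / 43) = 4747853525625 * sqrt(5) / 175223488 + 7596565641 / 1760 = 4376818.95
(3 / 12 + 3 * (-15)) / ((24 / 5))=-9.32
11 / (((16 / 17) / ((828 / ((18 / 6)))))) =12903 / 4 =3225.75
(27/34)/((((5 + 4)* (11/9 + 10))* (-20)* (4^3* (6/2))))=-0.00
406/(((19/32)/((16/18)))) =103936/171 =607.81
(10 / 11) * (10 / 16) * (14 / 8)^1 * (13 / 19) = 2275 / 3344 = 0.68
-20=-20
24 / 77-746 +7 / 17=-975567 / 1309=-745.28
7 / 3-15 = -38 / 3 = -12.67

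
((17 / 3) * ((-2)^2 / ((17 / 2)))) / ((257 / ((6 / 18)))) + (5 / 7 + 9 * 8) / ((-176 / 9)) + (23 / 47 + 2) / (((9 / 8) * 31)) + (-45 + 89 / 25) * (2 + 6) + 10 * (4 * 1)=-30637163990581 / 103797262800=-295.16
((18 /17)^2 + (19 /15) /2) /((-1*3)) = -15211 /26010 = -0.58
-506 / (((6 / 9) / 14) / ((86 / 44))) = -20769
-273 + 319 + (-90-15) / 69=1023 / 23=44.48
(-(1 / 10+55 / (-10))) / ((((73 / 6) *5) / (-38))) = -6156 / 1825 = -3.37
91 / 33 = 2.76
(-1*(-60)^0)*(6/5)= -6/5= -1.20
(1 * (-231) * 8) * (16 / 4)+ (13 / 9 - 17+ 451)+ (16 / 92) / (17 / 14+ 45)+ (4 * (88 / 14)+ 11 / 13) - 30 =-84832130360 / 12187539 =-6960.56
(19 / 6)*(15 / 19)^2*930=34875 / 19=1835.53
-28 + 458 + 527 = 957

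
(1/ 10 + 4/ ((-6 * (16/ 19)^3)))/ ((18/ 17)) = -530791/ 552960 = -0.96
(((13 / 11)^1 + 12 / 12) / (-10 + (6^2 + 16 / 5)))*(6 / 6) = 0.07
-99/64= -1.55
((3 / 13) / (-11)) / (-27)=1 / 1287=0.00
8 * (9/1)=72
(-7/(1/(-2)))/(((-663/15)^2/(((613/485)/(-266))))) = -3065/90013963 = -0.00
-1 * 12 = -12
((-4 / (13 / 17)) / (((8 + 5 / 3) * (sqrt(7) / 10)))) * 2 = -4.09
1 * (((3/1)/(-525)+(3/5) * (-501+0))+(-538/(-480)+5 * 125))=325.52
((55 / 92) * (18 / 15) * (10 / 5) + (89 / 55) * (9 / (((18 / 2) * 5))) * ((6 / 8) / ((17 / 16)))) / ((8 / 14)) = 1251873 / 430100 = 2.91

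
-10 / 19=-0.53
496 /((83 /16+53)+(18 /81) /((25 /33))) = 595200 /70177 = 8.48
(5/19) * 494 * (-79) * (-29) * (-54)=-16082820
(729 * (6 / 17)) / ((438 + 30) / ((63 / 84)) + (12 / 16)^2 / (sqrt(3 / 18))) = 38817792 / 94142005 - 34992 * sqrt(6) / 94142005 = 0.41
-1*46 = -46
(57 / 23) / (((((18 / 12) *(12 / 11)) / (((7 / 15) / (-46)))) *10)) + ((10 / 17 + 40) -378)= -5461844071 / 16187400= -337.41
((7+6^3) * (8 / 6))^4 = 633081200896 / 81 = 7815817295.01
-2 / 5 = -0.40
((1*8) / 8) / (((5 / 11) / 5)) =11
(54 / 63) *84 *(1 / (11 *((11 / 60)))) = 35.70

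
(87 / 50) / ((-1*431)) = -87 / 21550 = -0.00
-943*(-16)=15088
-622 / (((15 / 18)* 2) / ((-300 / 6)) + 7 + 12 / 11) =-205260 / 2659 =-77.19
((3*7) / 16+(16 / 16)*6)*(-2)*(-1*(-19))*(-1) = 2223 / 8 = 277.88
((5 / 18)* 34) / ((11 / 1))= 0.86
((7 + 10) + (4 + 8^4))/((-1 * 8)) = -4117/8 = -514.62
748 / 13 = 57.54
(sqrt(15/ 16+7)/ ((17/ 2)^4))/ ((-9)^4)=4* sqrt(127)/ 547981281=0.00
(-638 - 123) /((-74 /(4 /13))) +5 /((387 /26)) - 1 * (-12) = 2885308 /186147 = 15.50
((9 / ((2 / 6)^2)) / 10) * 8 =324 / 5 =64.80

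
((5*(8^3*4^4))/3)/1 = 655360/3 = 218453.33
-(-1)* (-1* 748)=-748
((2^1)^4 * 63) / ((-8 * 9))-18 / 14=-107 / 7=-15.29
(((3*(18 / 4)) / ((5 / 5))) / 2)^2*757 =551853 / 16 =34490.81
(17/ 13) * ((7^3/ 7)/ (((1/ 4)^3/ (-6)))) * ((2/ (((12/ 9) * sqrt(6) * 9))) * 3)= -5022.58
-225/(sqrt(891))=-25 * sqrt(11)/11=-7.54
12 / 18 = 2 / 3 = 0.67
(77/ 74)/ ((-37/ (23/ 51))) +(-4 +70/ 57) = -2462639/ 884374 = -2.78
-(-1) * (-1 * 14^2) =-196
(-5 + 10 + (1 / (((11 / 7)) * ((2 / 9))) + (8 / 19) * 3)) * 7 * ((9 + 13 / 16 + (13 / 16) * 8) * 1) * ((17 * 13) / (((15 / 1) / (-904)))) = -11604128991 / 836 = -13880537.07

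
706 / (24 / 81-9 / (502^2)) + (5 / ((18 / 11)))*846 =10014514813 / 2015789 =4968.04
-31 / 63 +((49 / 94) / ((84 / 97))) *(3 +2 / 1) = 59639 / 23688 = 2.52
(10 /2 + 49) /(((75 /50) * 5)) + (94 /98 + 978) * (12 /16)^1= 726591 /980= 741.42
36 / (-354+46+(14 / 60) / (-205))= -221400 / 1894207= -0.12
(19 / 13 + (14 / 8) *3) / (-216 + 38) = -349 / 9256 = -0.04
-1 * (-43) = 43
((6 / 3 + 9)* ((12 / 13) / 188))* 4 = 132 / 611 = 0.22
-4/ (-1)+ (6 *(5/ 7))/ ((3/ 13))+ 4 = 186/ 7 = 26.57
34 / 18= 17 / 9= 1.89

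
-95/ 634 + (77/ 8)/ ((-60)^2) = -1343591/ 9129600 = -0.15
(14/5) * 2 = 5.60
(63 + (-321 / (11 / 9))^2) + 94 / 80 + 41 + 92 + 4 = 334826527 / 4840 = 69179.03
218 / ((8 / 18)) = 981 / 2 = 490.50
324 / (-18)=-18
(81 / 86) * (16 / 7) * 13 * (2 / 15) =5616 / 1505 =3.73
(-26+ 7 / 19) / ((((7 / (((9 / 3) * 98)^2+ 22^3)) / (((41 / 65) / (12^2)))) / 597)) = -7418399411 / 7980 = -929623.99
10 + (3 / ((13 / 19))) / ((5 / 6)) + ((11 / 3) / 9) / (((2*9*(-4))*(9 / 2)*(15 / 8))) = 6508226 / 426465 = 15.26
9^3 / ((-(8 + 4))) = -243 / 4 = -60.75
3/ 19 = 0.16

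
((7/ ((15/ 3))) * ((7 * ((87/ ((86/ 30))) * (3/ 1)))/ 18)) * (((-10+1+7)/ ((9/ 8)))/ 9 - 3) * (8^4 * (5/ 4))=-942179840/ 1161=-811524.41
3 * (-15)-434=-479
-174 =-174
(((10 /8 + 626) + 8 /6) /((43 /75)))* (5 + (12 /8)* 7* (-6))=-5468675 /86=-63589.24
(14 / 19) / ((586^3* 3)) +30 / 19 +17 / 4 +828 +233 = 1529581097854 / 1433764149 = 1066.83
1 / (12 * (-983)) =-1 / 11796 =-0.00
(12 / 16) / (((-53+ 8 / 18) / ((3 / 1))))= -81 / 1892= -0.04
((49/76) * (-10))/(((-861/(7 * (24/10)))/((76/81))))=392/3321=0.12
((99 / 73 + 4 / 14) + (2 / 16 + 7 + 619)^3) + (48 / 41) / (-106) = 139551247901300883 / 568526336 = 245461360.48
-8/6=-4/3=-1.33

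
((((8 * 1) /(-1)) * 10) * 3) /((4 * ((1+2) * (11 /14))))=-280 /11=-25.45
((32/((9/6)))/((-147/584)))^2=1396965376/194481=7183.04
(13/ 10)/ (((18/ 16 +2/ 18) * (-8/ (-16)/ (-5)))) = -936/ 89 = -10.52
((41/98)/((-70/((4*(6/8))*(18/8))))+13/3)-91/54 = 2.61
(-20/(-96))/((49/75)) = 125/392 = 0.32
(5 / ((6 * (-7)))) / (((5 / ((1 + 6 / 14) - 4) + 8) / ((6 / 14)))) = -45 / 5341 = -0.01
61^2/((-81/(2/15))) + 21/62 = -5.79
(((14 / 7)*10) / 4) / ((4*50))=1 / 40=0.02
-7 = -7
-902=-902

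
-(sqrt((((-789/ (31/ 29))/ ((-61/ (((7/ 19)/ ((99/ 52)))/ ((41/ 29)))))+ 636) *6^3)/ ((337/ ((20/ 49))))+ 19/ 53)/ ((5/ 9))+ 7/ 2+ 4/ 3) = -9 *sqrt(686163482447279147961168167)/ 10129674412165 - 29/ 6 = -28.11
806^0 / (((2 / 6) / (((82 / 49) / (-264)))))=-41 / 2156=-0.02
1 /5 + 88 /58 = 249 /145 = 1.72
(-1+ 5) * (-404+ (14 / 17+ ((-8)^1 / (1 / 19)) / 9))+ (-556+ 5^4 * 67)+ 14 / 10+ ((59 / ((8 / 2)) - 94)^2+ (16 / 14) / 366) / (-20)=164429703089 / 4181184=39326.11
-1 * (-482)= 482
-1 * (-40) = 40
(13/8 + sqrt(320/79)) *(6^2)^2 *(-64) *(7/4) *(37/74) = -580608 *sqrt(395)/79-117936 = -264003.79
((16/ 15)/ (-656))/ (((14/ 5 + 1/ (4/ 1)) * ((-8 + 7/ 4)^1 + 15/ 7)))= 112/ 862845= 0.00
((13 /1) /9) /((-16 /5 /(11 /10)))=-143 /288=-0.50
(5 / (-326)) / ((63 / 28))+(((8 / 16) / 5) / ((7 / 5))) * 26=19001 / 10269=1.85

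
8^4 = 4096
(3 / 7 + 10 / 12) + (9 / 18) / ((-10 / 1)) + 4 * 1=2189 / 420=5.21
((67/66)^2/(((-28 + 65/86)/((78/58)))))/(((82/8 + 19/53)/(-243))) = 552443274/474111517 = 1.17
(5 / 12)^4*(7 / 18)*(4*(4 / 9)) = 4375 / 209952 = 0.02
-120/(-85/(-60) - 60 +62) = -1440/41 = -35.12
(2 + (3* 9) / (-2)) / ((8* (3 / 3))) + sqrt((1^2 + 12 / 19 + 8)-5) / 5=-23 / 16 + 2* sqrt(418) / 95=-1.01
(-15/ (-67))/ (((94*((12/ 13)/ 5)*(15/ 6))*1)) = 65/ 12596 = 0.01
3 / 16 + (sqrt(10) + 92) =sqrt(10) + 1475 / 16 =95.35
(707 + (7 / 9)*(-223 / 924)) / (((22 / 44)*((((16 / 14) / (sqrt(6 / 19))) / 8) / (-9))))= -5877851*sqrt(114) / 1254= -50046.47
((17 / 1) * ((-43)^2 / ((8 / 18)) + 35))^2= 81382966729 / 16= 5086435420.56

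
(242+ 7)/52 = 249/52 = 4.79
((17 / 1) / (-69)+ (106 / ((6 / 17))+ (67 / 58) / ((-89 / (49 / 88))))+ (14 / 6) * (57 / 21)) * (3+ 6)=28812324243 / 10447888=2757.72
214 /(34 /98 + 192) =10486 /9425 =1.11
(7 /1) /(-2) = -7 /2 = -3.50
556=556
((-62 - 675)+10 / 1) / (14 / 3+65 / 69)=-16721 / 129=-129.62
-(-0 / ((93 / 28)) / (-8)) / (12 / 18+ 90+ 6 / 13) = 0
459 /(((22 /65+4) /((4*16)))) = 318240 /47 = 6771.06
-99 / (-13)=99 / 13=7.62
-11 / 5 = -2.20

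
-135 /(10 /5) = -135 /2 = -67.50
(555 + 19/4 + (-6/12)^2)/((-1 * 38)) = -280/19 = -14.74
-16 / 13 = -1.23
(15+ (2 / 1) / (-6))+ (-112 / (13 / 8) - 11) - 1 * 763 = -32302 / 39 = -828.26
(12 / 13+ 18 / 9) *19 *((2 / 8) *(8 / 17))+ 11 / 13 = 1631 / 221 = 7.38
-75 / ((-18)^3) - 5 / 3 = -3215 / 1944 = -1.65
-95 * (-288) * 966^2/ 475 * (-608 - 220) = -222524112384/ 5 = -44504822476.80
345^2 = 119025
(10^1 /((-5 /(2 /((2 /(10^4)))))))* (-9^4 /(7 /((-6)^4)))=170061120000 /7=24294445714.29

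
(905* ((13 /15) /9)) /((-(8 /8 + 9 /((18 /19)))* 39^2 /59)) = -21358 /66339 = -0.32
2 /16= 1 /8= 0.12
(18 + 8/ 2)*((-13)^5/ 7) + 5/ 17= -138863547/ 119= -1166920.56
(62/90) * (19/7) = 589/315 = 1.87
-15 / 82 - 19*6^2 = -56103 / 82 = -684.18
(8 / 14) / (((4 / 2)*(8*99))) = 1 / 2772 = 0.00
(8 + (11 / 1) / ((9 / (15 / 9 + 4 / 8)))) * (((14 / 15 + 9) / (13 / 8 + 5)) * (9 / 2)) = 34270 / 477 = 71.84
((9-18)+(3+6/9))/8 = -2/3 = -0.67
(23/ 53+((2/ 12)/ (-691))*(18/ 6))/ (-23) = -31733/ 1684658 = -0.02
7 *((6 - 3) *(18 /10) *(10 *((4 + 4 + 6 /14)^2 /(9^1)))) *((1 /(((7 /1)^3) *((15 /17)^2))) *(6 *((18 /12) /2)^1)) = 3018027 /60025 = 50.28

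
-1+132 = 131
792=792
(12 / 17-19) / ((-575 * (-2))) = -311 / 19550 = -0.02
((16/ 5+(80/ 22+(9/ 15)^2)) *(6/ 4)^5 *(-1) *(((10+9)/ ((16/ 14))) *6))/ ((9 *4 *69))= -7106589/ 3238400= -2.19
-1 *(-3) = 3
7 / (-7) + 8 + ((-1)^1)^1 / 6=41 / 6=6.83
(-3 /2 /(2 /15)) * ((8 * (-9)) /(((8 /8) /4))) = 3240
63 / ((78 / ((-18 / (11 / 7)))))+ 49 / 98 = -2503 / 286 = -8.75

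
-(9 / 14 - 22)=299 / 14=21.36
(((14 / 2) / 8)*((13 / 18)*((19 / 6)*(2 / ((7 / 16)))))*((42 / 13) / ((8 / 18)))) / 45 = 1.48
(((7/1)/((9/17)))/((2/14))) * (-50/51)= -2450/27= -90.74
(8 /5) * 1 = 1.60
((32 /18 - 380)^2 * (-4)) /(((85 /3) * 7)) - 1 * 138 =-48565834 /16065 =-3023.08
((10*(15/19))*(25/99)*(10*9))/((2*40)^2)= 375/13376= 0.03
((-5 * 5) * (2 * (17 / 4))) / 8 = -425 / 16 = -26.56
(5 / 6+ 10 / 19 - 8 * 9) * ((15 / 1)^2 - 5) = -885830 / 57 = -15540.88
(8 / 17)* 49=392 / 17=23.06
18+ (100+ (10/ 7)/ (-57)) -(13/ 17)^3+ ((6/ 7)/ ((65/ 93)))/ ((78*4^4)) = 49837586974373/ 424049283840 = 117.53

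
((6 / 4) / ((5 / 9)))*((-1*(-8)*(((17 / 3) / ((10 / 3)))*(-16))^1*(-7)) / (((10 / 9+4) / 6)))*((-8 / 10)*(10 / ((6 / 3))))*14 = -155457792 / 575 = -270361.38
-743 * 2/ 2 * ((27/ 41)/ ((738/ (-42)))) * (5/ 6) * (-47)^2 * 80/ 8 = 861675675/ 1681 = 512597.07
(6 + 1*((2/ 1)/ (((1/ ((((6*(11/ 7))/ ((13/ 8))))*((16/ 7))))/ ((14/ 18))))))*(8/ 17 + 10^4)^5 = 1032478940928282152671470223360/ 387620961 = 2663630311076707104782.89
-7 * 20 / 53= -140 / 53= -2.64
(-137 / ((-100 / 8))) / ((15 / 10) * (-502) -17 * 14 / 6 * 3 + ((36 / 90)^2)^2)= -3425 / 272492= -0.01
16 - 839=-823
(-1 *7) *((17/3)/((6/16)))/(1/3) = -952/3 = -317.33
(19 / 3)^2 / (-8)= -361 / 72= -5.01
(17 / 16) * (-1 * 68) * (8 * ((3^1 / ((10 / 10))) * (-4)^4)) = -443904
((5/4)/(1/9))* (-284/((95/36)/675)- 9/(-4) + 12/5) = -248427297/304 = -817195.06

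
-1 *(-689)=689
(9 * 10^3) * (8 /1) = 72000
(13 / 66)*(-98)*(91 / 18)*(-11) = 57967 / 54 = 1073.46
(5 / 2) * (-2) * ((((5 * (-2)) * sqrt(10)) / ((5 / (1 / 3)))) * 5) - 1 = -1 +50 * sqrt(10) / 3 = 51.70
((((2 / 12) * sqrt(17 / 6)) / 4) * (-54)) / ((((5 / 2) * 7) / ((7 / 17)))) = -0.09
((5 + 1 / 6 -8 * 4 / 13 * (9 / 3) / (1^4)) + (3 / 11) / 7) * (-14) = 13087 / 429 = 30.51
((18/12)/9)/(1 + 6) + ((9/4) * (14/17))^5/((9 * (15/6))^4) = 445293574/18635623125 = 0.02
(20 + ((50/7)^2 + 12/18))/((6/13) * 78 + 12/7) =479/252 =1.90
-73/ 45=-1.62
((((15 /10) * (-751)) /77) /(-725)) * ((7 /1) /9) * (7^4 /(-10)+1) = -598547 /159500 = -3.75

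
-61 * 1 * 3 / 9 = -20.33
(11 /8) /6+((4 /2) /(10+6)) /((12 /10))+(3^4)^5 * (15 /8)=156905298053 /24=6537720752.21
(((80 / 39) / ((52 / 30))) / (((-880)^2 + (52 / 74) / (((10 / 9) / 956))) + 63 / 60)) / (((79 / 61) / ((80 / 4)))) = 0.00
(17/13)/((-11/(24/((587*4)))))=-102/83941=-0.00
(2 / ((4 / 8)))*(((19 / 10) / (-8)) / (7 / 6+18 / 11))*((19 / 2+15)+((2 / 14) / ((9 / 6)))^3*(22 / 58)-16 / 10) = -12854164829 / 1656175500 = -7.76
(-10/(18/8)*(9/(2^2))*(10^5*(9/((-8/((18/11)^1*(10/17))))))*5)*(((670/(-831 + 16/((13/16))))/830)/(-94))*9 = 3968493750000/7693899389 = 515.80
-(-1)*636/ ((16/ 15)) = 596.25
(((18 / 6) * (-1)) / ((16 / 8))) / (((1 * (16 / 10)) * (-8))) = 15 / 128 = 0.12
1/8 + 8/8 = 1.12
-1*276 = -276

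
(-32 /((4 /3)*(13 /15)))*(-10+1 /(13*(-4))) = 46890 /169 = 277.46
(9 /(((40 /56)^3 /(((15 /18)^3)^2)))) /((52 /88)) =14.00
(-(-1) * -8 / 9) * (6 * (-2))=32 / 3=10.67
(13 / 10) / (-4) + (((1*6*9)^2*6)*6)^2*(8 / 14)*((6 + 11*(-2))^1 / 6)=-4701849845851 / 280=-16792320878.04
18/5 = 3.60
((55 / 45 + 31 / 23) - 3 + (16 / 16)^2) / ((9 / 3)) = 118 / 621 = 0.19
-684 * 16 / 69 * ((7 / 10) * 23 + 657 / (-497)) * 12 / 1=-1607607936 / 57155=-28127.16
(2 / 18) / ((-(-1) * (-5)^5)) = -1 / 28125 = -0.00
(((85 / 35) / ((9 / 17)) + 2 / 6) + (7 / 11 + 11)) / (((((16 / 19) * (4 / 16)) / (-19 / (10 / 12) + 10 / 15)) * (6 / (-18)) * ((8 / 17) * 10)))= 153803233 / 138600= 1109.69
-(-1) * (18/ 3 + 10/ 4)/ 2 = 4.25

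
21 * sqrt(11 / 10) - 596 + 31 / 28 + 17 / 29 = -482577 / 812 + 21 * sqrt(110) / 10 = -572.28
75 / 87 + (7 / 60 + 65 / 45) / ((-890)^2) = 0.86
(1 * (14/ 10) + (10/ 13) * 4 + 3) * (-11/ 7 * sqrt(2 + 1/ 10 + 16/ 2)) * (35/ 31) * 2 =-84.32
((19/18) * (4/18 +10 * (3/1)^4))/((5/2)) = 138548/405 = 342.09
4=4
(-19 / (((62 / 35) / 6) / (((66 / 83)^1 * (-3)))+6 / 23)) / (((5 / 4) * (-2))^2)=-7268184 / 327805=-22.17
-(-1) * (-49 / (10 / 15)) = -147 / 2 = -73.50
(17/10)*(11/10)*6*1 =561/50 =11.22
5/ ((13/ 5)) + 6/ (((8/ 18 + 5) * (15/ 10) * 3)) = 1381/ 637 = 2.17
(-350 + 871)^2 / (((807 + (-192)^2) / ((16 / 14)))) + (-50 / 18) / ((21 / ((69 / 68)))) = 435771437 / 53794188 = 8.10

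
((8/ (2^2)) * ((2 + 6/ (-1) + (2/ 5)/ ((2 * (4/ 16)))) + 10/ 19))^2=258064/ 9025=28.59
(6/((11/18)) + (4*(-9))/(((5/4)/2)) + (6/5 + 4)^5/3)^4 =250193251364179481086119692022016/113098239898681640625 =2212176348529.50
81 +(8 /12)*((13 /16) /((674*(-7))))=9171779 /113232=81.00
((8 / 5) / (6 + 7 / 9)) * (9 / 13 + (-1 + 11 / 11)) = 648 / 3965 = 0.16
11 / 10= 1.10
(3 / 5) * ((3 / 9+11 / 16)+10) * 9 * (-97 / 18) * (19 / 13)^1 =-974947 / 2080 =-468.72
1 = 1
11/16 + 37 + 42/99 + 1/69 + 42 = 80.13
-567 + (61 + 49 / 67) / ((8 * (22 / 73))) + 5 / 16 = -580041 / 1072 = -541.08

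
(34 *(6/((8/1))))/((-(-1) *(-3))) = -17/2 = -8.50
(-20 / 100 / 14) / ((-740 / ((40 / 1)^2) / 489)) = 3912 / 259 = 15.10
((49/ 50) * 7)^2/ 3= 117649/ 7500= 15.69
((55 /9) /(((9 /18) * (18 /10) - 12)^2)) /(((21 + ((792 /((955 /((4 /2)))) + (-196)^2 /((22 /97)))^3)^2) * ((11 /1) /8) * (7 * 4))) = 1343929046356033790640625000 /24635168725672418806738224941746011143309663070355150198712283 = 0.00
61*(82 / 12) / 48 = 2501 / 288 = 8.68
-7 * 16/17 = -112/17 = -6.59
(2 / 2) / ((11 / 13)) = 13 / 11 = 1.18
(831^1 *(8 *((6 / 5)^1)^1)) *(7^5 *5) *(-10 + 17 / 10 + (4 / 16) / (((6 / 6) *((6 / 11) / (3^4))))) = 96621056406 / 5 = 19324211281.20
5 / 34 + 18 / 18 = 39 / 34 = 1.15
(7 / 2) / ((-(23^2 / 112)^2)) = -43904 / 279841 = -0.16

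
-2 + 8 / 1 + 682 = 688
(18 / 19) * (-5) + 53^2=53281 / 19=2804.26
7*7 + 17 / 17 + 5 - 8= 47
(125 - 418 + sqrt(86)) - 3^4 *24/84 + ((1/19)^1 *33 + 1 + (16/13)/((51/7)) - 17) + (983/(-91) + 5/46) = -1382894243/4056234 + sqrt(86) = -331.66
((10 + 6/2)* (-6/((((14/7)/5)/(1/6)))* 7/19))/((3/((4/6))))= -455/171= -2.66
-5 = -5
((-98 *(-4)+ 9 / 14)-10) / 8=5357 / 112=47.83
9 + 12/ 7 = 75/ 7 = 10.71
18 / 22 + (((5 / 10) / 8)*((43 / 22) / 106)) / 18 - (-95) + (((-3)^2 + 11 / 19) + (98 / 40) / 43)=289318931399 / 2743551360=105.45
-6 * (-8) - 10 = 38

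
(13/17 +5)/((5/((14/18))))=686/765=0.90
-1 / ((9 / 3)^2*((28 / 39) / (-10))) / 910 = 1 / 588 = 0.00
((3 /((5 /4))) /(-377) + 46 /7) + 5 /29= 6.74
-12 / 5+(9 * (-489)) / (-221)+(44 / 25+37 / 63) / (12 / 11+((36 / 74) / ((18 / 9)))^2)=117883761388 / 6028310925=19.56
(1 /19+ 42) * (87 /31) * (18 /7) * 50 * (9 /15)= 37537020 /4123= 9104.30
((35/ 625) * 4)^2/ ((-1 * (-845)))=784/ 13203125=0.00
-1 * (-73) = 73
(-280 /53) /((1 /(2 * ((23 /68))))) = -3220 /901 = -3.57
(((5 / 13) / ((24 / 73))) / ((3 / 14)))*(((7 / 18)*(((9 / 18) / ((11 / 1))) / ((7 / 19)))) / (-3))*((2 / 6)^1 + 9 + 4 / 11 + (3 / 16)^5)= -0.85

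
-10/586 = -5/293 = -0.02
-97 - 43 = -140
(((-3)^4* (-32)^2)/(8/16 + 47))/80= 10368/475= 21.83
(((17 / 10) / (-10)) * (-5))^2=289 / 400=0.72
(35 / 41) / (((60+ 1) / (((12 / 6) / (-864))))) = -0.00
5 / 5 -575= -574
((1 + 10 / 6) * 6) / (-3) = -16 / 3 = -5.33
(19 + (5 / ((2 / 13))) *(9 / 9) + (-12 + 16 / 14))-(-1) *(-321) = -280.36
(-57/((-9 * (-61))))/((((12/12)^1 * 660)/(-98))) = 931/60390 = 0.02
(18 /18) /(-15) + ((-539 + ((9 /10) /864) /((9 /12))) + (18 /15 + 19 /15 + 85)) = -325151 /720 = -451.60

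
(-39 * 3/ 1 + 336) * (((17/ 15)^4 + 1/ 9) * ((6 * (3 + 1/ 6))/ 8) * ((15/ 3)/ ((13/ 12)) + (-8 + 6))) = 1050986767/ 438750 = 2395.41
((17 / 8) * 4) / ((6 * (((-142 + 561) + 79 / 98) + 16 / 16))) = 833 / 247434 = 0.00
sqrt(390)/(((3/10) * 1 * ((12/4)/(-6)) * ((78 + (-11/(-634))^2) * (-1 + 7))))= -4019560 * sqrt(390)/282174201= -0.28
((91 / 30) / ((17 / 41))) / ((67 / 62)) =115661 / 17085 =6.77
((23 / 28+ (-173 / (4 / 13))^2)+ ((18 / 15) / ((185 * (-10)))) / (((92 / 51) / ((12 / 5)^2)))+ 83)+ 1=94183113311229 / 297850000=316209.88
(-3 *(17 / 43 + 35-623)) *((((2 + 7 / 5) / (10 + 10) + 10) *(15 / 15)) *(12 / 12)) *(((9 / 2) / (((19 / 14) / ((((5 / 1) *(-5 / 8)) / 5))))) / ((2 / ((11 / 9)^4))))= -292617910277 / 7058880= -41453.87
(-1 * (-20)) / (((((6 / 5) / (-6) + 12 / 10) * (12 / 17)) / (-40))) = -3400 / 3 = -1133.33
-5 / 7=-0.71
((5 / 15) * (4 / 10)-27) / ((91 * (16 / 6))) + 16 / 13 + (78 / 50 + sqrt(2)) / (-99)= 663241 / 600600-sqrt(2) / 99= 1.09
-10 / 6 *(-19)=95 / 3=31.67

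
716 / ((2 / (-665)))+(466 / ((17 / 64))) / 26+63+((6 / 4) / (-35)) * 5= -736185553 / 3094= -237939.74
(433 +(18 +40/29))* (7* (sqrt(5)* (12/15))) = 367332* sqrt(5)/145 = 5664.68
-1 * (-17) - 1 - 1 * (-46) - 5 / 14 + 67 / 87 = 76019 / 1218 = 62.41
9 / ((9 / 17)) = 17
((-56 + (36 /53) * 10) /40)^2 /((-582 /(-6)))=106276 /6811825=0.02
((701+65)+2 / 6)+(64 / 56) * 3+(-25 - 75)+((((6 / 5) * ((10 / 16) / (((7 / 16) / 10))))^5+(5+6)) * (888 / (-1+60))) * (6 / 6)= 66291329746163 / 2974839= 22284005.87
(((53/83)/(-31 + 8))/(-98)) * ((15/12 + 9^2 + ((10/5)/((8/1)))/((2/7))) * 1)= 5035/213808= 0.02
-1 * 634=-634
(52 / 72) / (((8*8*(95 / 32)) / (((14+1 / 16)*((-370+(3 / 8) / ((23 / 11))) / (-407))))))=0.05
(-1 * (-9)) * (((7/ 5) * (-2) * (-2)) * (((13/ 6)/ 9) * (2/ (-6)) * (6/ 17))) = -364/ 255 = -1.43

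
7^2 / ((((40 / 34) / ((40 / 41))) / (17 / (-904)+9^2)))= 60981431 / 18532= 3290.60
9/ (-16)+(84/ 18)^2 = 3055/ 144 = 21.22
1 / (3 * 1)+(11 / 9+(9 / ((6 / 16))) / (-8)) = -13 / 9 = -1.44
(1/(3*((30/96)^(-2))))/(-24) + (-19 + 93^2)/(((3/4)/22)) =4665999335/18432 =253146.67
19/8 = 2.38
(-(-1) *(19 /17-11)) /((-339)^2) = -56 /651219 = -0.00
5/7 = 0.71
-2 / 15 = -0.13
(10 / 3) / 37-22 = -2432 / 111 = -21.91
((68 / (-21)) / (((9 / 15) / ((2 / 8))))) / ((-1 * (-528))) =-85 / 33264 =-0.00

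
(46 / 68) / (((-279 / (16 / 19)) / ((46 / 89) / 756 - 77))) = 238317812 / 1515858057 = 0.16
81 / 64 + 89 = 5777 / 64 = 90.27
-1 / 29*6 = -6 / 29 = -0.21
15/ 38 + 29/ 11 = 1267/ 418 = 3.03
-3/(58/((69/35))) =-207/2030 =-0.10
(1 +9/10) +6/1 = 79/10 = 7.90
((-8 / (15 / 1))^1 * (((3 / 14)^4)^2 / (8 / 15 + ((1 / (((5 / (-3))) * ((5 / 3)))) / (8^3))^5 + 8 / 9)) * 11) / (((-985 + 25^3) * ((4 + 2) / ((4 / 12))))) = -107629196083200000000 / 1546585638440789681661251897299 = -0.00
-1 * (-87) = 87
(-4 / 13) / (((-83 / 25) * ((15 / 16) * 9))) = 320 / 29133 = 0.01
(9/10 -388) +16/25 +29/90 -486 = -196231/225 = -872.14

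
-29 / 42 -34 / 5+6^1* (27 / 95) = -23083 / 3990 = -5.79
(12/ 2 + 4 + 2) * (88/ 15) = 352/ 5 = 70.40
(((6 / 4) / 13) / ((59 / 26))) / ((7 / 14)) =6 / 59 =0.10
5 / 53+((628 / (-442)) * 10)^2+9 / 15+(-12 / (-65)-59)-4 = 1808769701 / 12942865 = 139.75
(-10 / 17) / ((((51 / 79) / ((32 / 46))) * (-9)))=12640 / 179469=0.07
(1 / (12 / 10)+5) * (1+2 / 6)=70 / 9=7.78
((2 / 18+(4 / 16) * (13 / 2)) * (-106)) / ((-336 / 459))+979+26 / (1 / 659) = 8227249 / 448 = 18364.40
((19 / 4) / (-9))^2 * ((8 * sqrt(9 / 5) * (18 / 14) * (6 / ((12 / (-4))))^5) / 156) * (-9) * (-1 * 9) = -12996 * sqrt(5) / 455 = -63.87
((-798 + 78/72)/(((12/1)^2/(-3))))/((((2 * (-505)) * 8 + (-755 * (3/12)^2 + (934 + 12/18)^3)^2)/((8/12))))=2065608/124425092100139087137601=0.00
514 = 514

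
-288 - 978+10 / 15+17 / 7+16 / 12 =-8831 / 7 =-1261.57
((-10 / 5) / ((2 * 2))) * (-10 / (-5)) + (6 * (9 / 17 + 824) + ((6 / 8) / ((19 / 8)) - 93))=1567678 / 323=4853.49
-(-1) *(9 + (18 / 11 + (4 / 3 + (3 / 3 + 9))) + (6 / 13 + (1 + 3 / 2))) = 21391 / 858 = 24.93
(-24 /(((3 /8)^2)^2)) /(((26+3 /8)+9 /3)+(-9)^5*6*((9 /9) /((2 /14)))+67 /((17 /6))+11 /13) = 57933824 /118385477235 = 0.00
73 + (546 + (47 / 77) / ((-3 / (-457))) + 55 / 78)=712.69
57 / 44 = 1.30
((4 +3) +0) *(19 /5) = 133 /5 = 26.60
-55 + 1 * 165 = 110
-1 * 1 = -1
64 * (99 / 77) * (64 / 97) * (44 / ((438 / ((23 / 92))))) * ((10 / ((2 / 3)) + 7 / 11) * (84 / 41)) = 12681216 / 290321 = 43.68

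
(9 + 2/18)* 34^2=94792/9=10532.44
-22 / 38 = -11 / 19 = -0.58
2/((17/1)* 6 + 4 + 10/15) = 3/160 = 0.02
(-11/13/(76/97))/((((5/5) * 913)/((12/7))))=-291/143507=-0.00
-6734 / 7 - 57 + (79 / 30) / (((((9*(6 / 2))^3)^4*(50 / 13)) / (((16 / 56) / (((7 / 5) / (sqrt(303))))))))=-1019 + 1027*sqrt(303) / 1103195569432943539350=-1019.00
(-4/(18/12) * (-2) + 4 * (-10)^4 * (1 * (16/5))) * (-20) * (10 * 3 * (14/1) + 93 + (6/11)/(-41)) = -592298598080/451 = -1313300660.93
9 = 9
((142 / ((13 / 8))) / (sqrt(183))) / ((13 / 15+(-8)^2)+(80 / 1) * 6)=5680 * sqrt(183) / 6481189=0.01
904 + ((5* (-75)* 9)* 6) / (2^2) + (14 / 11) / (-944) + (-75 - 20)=-22084179 / 5192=-4253.50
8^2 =64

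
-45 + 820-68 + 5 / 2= 1419 / 2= 709.50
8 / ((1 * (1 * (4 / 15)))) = 30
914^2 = 835396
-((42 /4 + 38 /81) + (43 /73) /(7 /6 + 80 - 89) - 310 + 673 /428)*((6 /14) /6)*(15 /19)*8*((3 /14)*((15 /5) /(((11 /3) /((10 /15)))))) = 176952039515 /11278935591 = 15.69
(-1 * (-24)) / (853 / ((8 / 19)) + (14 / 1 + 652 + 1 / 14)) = 1344 / 150749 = 0.01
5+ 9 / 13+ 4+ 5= 191 / 13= 14.69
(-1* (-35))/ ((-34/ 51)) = -105/ 2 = -52.50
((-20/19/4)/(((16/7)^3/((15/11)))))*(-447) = 11499075/856064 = 13.43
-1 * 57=-57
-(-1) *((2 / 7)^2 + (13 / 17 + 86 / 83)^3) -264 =-258.08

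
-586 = -586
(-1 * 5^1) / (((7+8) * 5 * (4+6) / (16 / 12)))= -2 / 225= -0.01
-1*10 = -10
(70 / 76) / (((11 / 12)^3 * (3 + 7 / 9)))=136080 / 429913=0.32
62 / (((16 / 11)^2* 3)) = 3751 / 384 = 9.77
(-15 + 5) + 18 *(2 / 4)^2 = -11 / 2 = -5.50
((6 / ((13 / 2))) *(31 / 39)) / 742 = 62 / 62699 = 0.00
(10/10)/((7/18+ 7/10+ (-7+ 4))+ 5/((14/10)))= 315/523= 0.60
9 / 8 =1.12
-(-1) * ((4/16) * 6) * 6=9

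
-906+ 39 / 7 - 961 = -13030 / 7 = -1861.43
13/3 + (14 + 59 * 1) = 232/3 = 77.33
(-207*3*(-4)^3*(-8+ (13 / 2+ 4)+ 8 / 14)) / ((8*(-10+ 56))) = 2322 / 7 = 331.71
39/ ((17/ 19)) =741/ 17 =43.59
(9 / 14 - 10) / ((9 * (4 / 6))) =-131 / 84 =-1.56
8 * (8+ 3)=88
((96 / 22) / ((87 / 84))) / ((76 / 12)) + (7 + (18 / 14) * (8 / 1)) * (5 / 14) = 4062041 / 593978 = 6.84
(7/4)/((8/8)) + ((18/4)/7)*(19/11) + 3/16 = 3755/1232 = 3.05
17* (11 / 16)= 187 / 16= 11.69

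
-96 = -96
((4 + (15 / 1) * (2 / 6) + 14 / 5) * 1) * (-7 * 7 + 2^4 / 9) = -557.22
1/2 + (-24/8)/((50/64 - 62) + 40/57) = 121327/220766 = 0.55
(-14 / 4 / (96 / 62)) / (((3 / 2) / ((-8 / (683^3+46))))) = 217 / 5735016594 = 0.00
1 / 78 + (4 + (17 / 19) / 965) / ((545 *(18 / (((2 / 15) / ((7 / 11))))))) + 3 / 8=3494962537 / 9009819000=0.39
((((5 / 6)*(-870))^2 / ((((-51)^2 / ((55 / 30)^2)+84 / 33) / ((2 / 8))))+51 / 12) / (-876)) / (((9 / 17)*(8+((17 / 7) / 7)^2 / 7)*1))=-18628213931887 / 399197960254080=-0.05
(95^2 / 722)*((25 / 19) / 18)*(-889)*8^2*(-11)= 97790000 / 171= 571871.35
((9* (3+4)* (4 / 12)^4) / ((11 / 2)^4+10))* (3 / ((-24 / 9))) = -14 / 14801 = -0.00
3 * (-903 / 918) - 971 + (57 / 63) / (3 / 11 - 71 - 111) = -463371235 / 475762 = -973.96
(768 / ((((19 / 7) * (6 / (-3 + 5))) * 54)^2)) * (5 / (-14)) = -1120 / 789507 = -0.00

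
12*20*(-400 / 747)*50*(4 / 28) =-1600000 / 1743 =-917.96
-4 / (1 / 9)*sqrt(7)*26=-936*sqrt(7)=-2476.42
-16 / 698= -8 / 349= -0.02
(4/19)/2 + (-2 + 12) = 192/19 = 10.11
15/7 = 2.14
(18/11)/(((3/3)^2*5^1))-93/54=-1381/990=-1.39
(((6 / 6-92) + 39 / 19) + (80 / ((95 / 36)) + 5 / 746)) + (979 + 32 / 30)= 195907739 / 212610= 921.44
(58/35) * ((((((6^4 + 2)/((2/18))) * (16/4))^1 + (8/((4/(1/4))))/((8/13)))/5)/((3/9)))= 65046507/1400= 46461.79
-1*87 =-87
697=697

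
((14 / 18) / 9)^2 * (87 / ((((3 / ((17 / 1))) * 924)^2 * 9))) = 8381 / 3086609328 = 0.00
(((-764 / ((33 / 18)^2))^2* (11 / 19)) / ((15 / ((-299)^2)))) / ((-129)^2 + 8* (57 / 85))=127743998923008 / 11927480983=10710.06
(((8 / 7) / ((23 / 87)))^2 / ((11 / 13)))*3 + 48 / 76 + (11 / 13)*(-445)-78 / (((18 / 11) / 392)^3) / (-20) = 4587736948841416763 / 85569238755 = 53614324.68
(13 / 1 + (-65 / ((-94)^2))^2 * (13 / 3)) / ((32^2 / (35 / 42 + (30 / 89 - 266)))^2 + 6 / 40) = 0.86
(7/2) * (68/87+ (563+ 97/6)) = 235459/116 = 2029.82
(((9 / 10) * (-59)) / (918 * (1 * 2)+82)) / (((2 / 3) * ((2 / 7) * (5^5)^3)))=-1593 / 334472656250000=-0.00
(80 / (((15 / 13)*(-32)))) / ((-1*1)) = 13 / 6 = 2.17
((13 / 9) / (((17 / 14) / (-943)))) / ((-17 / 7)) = 1201382 / 2601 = 461.89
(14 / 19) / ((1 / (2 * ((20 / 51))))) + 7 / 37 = 27503 / 35853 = 0.77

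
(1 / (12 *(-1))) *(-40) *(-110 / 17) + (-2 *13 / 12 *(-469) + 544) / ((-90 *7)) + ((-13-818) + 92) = -49033277 / 64260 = -763.05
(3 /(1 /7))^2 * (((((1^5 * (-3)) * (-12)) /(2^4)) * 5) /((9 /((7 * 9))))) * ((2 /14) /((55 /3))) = 11907 /44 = 270.61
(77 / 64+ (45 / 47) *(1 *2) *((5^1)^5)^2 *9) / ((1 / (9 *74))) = 168581251205127 / 1504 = 112088597875.75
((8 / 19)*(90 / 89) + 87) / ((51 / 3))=147837 / 28747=5.14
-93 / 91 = -1.02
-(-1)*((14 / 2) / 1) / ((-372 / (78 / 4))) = -91 / 248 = -0.37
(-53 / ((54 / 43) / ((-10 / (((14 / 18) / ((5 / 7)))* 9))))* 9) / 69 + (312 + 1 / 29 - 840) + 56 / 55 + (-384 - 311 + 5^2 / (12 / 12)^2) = -19273440608 / 16178085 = -1191.33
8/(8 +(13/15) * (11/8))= 960/1103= 0.87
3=3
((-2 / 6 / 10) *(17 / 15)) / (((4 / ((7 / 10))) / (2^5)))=-238 / 1125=-0.21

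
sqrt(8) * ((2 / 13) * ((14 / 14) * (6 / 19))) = 24 * sqrt(2) / 247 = 0.14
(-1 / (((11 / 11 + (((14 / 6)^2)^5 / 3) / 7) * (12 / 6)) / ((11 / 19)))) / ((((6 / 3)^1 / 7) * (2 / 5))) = -6200145 / 560061328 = -0.01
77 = 77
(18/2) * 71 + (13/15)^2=639.75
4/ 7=0.57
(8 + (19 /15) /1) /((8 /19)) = 2641 /120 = 22.01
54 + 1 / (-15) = 809 / 15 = 53.93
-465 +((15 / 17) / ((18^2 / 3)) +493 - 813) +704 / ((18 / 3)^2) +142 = -127181 / 204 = -623.44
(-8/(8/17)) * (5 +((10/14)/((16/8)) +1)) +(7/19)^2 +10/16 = -2169393/20216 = -107.31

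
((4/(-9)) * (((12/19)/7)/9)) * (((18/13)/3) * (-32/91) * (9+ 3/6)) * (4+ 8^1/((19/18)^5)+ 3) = 16614009344/184541182371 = 0.09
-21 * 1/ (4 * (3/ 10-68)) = 105/ 1354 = 0.08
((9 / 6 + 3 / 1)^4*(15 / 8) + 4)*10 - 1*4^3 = 490539 / 64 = 7664.67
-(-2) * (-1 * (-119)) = 238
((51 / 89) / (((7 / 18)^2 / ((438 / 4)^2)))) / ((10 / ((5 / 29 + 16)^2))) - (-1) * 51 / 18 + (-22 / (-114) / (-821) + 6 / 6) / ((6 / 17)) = 62431586714651752 / 52540629795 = 1188253.49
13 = 13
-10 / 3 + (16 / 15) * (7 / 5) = -46 / 25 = -1.84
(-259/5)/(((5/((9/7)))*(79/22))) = -7326/1975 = -3.71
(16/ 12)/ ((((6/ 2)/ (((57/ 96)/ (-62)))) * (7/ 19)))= -361/ 31248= -0.01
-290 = -290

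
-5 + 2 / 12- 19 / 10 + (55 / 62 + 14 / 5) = -2833 / 930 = -3.05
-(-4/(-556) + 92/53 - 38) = 267105/7367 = 36.26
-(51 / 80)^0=-1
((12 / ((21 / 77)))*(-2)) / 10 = -44 / 5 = -8.80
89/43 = 2.07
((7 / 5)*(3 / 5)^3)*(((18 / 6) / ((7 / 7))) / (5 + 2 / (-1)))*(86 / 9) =2.89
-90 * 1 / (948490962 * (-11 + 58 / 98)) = 49 / 5374782118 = 0.00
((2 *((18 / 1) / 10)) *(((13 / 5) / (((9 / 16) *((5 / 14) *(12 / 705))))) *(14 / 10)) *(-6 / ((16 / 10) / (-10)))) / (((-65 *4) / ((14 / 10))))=-773.81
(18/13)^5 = 1889568/371293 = 5.09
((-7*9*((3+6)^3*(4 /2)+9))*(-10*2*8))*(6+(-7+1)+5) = 73936800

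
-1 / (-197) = 1 / 197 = 0.01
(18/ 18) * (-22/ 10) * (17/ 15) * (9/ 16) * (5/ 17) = -0.41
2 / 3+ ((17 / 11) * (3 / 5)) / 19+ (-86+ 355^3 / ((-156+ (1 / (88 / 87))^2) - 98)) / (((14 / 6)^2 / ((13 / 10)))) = -2542773221821942 / 60198861261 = -42239.56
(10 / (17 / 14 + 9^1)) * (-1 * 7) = -980 / 143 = -6.85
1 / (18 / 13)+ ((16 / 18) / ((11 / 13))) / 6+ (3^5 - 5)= 141905 / 594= 238.90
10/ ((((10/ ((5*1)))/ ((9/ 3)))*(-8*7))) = -15/ 56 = -0.27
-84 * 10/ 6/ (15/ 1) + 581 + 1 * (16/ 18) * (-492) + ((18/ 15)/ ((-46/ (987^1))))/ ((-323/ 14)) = 15093797/ 111435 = 135.45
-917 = -917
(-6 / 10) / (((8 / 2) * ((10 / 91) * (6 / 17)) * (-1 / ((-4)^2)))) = 1547 / 25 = 61.88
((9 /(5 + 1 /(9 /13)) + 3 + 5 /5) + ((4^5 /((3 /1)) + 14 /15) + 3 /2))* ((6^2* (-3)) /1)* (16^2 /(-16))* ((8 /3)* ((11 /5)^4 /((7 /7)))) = 3415699854336 /90625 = 37690481.15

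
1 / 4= 0.25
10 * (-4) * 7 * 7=-1960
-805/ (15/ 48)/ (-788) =644/ 197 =3.27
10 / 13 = 0.77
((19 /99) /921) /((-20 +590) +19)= 1 /2826549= 0.00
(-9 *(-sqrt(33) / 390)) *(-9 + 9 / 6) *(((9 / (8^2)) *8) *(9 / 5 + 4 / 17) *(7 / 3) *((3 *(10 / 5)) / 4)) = -98091 *sqrt(33) / 70720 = -7.97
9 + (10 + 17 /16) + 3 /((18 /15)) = 361 /16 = 22.56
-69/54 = -1.28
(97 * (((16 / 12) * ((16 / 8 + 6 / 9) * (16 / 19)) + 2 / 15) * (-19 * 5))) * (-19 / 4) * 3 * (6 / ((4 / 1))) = 2464091 / 4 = 616022.75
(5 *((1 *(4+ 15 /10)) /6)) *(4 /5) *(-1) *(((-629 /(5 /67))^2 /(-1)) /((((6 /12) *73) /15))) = 107048531.17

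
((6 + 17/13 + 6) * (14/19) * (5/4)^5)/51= 3784375/6449664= 0.59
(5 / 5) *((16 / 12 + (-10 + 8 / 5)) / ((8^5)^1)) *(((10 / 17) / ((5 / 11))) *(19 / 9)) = -11077 / 18800640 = -0.00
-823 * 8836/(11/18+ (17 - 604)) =130896504/10555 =12401.37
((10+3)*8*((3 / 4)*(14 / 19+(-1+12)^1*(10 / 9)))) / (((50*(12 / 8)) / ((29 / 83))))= 1670864 / 354825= 4.71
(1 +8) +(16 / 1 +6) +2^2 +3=38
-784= -784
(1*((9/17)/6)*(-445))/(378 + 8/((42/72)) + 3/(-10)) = -15575/155261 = -0.10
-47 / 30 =-1.57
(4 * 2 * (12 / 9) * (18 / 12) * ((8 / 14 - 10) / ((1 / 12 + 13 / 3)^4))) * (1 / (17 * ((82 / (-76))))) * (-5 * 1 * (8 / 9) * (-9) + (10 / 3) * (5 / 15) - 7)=28383657984 / 38497656799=0.74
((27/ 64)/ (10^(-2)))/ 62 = 675/ 992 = 0.68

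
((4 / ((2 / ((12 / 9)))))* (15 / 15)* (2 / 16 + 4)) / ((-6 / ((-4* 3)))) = 22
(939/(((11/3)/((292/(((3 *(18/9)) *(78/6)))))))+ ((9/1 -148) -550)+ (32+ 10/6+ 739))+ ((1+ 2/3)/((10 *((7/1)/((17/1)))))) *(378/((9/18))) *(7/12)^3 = 5047811/4576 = 1103.11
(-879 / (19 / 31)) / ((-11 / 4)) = 108996 / 209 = 521.51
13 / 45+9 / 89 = 1562 / 4005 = 0.39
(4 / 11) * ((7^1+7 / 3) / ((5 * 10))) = 56 / 825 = 0.07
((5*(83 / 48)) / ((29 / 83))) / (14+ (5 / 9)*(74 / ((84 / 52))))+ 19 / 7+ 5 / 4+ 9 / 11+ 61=17690750551 / 266387968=66.41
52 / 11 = 4.73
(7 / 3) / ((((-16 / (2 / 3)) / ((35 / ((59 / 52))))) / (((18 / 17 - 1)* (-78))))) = 41405 / 3009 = 13.76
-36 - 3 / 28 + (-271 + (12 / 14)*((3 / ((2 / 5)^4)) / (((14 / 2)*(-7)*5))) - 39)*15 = -12875553 / 2744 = -4692.26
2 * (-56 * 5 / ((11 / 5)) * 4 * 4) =-44800 / 11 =-4072.73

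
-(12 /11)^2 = -144 /121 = -1.19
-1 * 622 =-622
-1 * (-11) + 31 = 42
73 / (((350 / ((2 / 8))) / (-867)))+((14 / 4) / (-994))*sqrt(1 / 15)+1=-61891 / 1400 - sqrt(15) / 4260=-44.21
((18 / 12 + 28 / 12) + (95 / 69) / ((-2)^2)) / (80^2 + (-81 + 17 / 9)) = 3459 / 5233696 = 0.00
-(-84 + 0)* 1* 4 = 336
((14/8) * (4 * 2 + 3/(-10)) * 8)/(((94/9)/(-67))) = -325017/470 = -691.53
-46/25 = -1.84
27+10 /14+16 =306 /7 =43.71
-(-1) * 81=81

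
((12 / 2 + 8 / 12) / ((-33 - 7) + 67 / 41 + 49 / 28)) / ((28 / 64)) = -10496 / 25221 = -0.42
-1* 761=-761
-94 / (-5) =94 / 5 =18.80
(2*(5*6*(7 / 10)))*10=420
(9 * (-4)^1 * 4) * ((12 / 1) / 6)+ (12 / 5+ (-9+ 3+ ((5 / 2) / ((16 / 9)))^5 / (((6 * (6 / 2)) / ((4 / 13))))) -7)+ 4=-321164393559 / 1090519040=-294.51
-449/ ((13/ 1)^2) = -449/ 169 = -2.66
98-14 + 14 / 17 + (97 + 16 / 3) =9545 / 51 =187.16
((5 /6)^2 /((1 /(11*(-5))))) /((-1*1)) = 38.19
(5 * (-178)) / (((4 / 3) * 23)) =-1335 / 46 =-29.02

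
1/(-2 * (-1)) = 1/2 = 0.50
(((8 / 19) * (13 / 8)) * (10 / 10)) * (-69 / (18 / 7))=-2093 / 114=-18.36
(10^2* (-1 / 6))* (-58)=966.67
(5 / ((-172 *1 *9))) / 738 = -5 / 1142424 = -0.00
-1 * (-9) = 9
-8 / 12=-2 / 3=-0.67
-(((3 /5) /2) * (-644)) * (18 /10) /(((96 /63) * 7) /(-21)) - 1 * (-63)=-248661 /400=-621.65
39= 39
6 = 6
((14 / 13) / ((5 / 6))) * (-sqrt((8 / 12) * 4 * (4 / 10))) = -112 * sqrt(15) / 325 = -1.33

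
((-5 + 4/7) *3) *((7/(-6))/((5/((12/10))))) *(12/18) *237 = 14694/25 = 587.76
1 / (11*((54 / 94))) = 47 / 297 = 0.16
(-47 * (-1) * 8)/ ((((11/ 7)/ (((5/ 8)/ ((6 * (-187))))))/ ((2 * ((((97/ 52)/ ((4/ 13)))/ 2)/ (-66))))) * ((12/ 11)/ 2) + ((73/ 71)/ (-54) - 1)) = 4894177680/ 218033738359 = 0.02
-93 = -93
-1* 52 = -52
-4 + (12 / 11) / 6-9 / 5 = -309 / 55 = -5.62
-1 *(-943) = 943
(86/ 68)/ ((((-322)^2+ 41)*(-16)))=-43/ 56426400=-0.00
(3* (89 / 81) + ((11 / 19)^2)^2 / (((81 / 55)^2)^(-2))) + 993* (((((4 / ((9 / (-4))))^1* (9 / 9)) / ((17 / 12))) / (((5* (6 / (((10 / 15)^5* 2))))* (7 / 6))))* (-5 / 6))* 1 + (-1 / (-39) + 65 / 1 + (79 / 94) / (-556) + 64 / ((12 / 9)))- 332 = -995385921211296434653 / 4800814310814795000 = -207.34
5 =5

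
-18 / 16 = -1.12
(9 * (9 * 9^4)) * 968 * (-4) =-2057739552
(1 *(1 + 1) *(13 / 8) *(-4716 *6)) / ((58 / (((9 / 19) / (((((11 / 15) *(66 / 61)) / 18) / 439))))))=-498686705595 / 66671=-7479814.40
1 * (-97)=-97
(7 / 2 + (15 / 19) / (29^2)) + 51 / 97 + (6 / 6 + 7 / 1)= 37281917 / 3099926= 12.03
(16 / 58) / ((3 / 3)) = 8 / 29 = 0.28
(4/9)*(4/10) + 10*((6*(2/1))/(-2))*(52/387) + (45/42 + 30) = 628141/27090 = 23.19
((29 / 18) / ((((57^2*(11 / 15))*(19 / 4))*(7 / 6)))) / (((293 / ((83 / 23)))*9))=48140 / 288291609837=0.00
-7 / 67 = -0.10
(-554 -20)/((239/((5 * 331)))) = -949970/239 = -3974.77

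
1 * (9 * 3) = 27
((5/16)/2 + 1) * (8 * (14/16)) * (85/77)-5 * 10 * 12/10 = -17975/352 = -51.07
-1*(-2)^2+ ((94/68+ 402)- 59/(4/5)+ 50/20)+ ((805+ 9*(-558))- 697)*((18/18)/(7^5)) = 53525777/163268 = 327.84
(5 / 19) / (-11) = -5 / 209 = -0.02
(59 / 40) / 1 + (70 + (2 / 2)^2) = 2899 / 40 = 72.48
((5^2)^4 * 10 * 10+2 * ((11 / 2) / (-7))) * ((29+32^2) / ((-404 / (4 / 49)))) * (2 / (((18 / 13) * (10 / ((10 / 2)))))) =-6002632.87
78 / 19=4.11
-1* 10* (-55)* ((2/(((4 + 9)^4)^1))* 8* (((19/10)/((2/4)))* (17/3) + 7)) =753280/85683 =8.79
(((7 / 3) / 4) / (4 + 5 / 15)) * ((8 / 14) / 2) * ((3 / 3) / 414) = 1 / 10764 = 0.00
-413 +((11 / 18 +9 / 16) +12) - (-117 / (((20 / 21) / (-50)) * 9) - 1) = -155711 / 144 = -1081.33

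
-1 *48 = -48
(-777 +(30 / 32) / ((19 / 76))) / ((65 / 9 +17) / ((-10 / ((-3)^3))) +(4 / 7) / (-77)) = -8335635 / 704932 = -11.82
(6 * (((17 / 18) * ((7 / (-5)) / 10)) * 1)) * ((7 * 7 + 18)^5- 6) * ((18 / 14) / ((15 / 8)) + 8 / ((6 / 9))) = -1698457377058 / 125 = -13587659016.46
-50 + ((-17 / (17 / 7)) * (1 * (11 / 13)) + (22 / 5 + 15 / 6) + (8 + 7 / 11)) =-57753 / 1430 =-40.39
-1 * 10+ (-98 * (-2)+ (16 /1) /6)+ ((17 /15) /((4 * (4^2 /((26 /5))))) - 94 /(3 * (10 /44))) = 122141 /2400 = 50.89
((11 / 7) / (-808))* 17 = -187 / 5656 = -0.03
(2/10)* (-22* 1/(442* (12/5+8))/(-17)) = 11/195364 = 0.00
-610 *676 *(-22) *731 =6631573520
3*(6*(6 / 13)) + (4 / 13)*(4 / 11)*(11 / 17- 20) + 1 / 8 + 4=10.27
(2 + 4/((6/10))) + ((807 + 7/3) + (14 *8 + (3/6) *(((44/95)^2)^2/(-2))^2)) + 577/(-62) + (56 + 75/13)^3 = 213806289149578574511037153/903671506276083593750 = 236597.36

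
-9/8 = -1.12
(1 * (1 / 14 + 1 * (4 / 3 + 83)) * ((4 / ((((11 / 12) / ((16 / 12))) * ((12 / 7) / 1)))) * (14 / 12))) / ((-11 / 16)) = -1588160 / 3267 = -486.12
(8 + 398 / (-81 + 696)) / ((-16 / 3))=-2659 / 1640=-1.62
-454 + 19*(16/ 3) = -1058/ 3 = -352.67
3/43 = 0.07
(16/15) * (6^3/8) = 144/5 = 28.80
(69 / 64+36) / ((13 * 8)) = 2373 / 6656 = 0.36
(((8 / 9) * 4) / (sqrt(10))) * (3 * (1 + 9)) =32 * sqrt(10) / 3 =33.73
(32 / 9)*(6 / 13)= 64 / 39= 1.64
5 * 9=45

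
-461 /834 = -0.55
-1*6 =-6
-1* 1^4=-1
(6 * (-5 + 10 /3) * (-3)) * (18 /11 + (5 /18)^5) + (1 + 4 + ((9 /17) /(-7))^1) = 22287752293 /412240752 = 54.06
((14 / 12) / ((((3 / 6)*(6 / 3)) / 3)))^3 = 343 / 8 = 42.88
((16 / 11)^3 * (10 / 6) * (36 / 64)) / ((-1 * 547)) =-3840 / 728057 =-0.01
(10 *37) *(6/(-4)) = -555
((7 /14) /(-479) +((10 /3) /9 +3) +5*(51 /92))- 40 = -40286579 /1189836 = -33.86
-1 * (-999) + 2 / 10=999.20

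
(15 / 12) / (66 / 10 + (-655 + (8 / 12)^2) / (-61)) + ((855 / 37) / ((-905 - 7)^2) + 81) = 173523551609 / 2140359424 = 81.07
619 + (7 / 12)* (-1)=7421 / 12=618.42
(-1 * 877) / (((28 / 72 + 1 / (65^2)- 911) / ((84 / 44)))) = 1400612850 / 761771527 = 1.84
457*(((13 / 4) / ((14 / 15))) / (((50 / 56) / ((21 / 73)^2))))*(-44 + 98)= 212218461 / 26645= 7964.66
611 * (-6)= -3666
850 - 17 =833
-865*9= -7785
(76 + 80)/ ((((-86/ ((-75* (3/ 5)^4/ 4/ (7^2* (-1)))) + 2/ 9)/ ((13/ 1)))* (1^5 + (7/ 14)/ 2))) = -985608/ 1053365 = -0.94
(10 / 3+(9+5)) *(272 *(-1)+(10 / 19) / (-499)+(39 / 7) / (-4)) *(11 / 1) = -3459519635 / 66367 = -52127.11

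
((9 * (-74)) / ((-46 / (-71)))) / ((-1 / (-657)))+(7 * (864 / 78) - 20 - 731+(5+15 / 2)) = -404264981 / 598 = -676028.40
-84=-84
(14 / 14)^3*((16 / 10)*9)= 72 / 5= 14.40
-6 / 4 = -3 / 2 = -1.50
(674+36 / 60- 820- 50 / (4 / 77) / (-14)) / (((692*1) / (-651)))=997983 / 13840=72.11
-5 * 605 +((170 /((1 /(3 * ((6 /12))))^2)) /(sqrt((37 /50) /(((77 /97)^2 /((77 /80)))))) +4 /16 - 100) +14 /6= -37469 /12 +7650 * sqrt(28490) /3589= -2762.64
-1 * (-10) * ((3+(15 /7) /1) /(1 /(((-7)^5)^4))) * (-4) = -16414409066937325920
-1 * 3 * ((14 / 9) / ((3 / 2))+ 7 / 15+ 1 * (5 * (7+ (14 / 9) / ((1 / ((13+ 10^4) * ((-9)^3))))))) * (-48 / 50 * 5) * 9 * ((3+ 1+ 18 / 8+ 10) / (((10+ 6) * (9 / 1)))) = -49818898493 / 60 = -830314974.88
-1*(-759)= 759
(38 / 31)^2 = 1.50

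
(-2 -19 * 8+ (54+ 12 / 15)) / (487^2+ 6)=-496 / 1185875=-0.00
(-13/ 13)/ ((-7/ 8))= 8/ 7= 1.14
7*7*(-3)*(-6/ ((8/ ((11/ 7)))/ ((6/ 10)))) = 2079/ 20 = 103.95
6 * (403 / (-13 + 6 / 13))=-31434 / 163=-192.85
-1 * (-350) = 350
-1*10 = -10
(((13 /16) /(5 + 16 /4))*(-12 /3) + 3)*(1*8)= 190 /9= 21.11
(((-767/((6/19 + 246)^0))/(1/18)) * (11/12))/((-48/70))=295295/16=18455.94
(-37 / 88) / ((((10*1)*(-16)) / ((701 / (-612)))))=-25937 / 8616960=-0.00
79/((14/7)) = 79/2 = 39.50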